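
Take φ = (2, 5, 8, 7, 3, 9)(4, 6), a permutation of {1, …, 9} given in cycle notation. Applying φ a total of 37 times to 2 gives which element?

5

2 lies in the 6-cycle (2, 5, 8, 7, 3, 9).
Powers repeat with period 6 on this cycle, and 37 mod 6 = 1, so φ^37(2) = φ^1(2).
Stepping 1 place around the cycle: 2 → 5.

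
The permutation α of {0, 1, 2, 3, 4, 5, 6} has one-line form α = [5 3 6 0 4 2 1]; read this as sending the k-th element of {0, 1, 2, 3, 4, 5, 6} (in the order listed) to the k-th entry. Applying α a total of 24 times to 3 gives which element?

Tracing 3 → 0 → … returns to 3 after 6 steps, so 3 lies in a 6-cycle (0 5 2 6 1 3).
On a 6-cycle, α^6 is the identity, so α^24 = α^0 there (24 ≡ 0 mod 6).
So α^24(3) = 3.

3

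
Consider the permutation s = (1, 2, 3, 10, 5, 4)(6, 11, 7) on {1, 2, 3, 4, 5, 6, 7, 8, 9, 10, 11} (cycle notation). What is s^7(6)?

11

6 lies in the 3-cycle (6, 11, 7).
On a 3-cycle, s^3 is the identity, so s^7 = s^1 there (7 ≡ 1 mod 3).
Stepping 1 place around the cycle: 6 → 11.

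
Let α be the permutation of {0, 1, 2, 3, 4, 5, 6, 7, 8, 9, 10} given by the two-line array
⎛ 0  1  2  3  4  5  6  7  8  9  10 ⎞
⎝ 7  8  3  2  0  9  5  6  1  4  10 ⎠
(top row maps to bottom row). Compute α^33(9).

Tracing 9 → 4 → … returns to 9 after 6 steps, so 9 lies in a 6-cycle (0, 7, 6, 5, 9, 4).
Since the cycle has length 6, α^33 acts on it the same as α^3 (33 mod 6 = 3).
Stepping 3 places around the cycle: 9 → 4 → 0 → 7.

7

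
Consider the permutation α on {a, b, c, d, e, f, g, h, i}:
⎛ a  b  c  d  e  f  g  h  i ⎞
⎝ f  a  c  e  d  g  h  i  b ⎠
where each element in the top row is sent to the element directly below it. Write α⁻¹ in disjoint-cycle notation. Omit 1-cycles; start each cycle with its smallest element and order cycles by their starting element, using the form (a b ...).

(a b i h g f)(d e)

First write α in disjoint cycles: (a f g h i b)(d e).
The inverse reverses every cycle; in canonical form, α⁻¹ = (a b i h g f)(d e).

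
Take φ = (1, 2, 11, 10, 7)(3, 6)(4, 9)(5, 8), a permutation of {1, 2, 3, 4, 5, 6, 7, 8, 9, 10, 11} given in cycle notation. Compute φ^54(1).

7

1 lies in the 5-cycle (1, 2, 11, 10, 7).
On a 5-cycle, φ^5 is the identity, so φ^54 = φ^4 there (54 ≡ 4 mod 5).
Advancing 4 steps from 1: 1 → 2 → 11 → 10 → 7.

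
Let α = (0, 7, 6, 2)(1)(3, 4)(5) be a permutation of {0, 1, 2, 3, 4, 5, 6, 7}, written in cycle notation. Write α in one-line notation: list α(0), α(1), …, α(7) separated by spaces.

7 1 0 4 3 5 2 6

Each element maps to the next entry in its cycle (wrapping to the front): 0→7, 1→1, 2→0, 3→4, 4→3, 5→5, 6→2, 7→6.
So the one-line form is 7 1 0 4 3 5 2 6.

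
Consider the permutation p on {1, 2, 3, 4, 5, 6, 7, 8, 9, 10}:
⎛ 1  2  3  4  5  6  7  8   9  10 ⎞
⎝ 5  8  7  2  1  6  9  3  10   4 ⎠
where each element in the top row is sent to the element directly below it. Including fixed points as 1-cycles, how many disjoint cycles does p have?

3

The cycle decomposition is (1 5)(2 8 3 7 9 10 4)(6), which has 3 cycles (counting 1-cycles).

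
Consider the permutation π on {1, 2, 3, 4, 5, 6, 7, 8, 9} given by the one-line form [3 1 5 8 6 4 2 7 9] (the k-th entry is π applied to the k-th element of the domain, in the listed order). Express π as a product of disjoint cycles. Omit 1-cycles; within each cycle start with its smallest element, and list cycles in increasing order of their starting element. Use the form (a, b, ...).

From 1: 1 → 3 → 5 → 6 → 4 → 8 → 7 → 2 → 1, closing the cycle (1, 3, 5, 6, 4, 8, 7, 2).
Repeating from the next unused element and collecting all non-trivial cycles gives (1, 3, 5, 6, 4, 8, 7, 2).

(1, 3, 5, 6, 4, 8, 7, 2)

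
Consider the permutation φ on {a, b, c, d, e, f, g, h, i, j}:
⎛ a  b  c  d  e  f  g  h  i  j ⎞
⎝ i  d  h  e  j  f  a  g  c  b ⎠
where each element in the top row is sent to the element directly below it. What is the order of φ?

Writing φ as disjoint cycles, the cycle lengths are 5, 4, 1.
Since disjoint cycles commute, ord(φ) = lcm(5, 4) = 20.

20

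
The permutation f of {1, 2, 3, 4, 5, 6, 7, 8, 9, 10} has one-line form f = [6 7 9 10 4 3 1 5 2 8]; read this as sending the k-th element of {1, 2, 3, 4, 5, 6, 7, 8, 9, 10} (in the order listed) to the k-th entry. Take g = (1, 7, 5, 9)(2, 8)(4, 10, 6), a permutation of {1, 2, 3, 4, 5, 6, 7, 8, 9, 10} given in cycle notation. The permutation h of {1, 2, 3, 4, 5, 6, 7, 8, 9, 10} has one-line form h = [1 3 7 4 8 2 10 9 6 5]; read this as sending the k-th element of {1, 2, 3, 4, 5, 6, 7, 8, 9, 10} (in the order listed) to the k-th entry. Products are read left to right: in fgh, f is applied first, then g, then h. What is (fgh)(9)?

Chase 9: f(9) = 2; g(2) = 8; h(8) = 9. Hence (fgh)(9) = 9.

9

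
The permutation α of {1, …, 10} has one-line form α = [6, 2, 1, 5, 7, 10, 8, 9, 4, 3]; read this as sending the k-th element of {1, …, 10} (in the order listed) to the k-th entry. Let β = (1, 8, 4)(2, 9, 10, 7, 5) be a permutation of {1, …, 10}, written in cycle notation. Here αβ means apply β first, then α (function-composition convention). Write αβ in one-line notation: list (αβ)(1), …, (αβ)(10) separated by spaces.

(αβ)(x) = α(β(x)). Computing each image: α(β(1)) = α(8) = 9, α(β(2)) = α(9) = 4, α(β(3)) = α(3) = 1, α(β(4)) = α(1) = 6, α(β(5)) = α(2) = 2, α(β(6)) = α(6) = 10, α(β(7)) = α(5) = 7, α(β(8)) = α(4) = 5, α(β(9)) = α(10) = 3, α(β(10)) = α(7) = 8.
Hence αβ = [9 4 1 6 2 10 7 5 3 8].

9 4 1 6 2 10 7 5 3 8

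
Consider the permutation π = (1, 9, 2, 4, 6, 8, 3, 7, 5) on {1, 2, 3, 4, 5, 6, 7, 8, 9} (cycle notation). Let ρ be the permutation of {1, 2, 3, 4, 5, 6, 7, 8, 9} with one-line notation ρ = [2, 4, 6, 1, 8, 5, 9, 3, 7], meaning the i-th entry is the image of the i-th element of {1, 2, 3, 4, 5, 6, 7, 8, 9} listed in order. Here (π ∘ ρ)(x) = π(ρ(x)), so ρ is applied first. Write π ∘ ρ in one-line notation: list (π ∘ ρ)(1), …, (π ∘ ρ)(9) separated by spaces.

4 6 8 9 3 1 2 7 5

(π ∘ ρ)(x) = π(ρ(x)). Computing each image: π(ρ(1)) = π(2) = 4, π(ρ(2)) = π(4) = 6, π(ρ(3)) = π(6) = 8, π(ρ(4)) = π(1) = 9, π(ρ(5)) = π(8) = 3, π(ρ(6)) = π(5) = 1, π(ρ(7)) = π(9) = 2, π(ρ(8)) = π(3) = 7, π(ρ(9)) = π(7) = 5.
Hence π ∘ ρ = [4 6 8 9 3 1 2 7 5].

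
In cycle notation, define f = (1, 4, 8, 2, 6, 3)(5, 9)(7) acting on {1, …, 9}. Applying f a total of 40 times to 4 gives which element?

4 lies in the 6-cycle (1, 4, 8, 2, 6, 3).
On a 6-cycle, f^6 is the identity, so f^40 = f^4 there (40 ≡ 4 mod 6).
Stepping 4 places around the cycle: 4 → 8 → 2 → 6 → 3.

3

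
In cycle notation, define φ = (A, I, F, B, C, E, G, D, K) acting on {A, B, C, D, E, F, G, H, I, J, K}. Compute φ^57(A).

A lies in the 9-cycle (A, I, F, B, C, E, G, D, K).
Powers repeat with period 9 on this cycle, and 57 mod 9 = 3, so φ^57(A) = φ^3(A).
Advancing 3 steps from A: A → I → F → B.

B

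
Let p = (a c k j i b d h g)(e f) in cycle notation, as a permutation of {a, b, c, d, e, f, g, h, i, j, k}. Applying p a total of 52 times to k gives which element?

a

k lies in the 9-cycle (a c k j i b d h g).
Powers repeat with period 9 on this cycle, and 52 mod 9 = 7, so p^52(k) = p^7(k).
Advancing 7 steps from k: k → j → i → b → d → h → g → a.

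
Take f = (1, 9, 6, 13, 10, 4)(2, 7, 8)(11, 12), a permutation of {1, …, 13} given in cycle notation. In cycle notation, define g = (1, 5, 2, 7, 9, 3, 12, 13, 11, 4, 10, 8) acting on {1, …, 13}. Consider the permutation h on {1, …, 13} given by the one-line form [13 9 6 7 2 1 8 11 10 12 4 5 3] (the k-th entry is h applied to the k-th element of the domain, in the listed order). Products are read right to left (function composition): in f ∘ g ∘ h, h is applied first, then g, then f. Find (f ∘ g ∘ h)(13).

11

Apply the permutations in order: h(13) = 3, then g(3) = 12, then f(12) = 11. So (f ∘ g ∘ h)(13) = 11.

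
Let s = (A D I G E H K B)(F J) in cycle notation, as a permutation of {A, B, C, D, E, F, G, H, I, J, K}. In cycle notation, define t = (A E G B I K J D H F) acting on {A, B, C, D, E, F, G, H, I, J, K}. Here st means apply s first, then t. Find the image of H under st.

J

First apply s: s(H) = K, then t(K) = J. Thus (st)(H) = J.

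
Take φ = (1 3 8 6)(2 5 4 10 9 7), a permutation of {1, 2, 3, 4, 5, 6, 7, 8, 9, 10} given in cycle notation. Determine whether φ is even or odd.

The cycle lengths are 6, 4.
A cycle is odd iff its length is even; φ has 2 even-length cycles, so sgn(φ) = (−1)^2 and φ is even.

even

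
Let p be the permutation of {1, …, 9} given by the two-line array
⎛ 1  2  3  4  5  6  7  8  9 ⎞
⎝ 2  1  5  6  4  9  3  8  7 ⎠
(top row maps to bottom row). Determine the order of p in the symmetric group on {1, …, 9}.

The disjoint-cycle form of p has cycle lengths 6, 2, 1.
The order is lcm(6, 2) = 6.

6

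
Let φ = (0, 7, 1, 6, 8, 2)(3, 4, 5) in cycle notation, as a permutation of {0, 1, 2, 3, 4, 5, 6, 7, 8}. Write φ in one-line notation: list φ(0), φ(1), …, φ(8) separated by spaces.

7 6 0 4 5 3 8 1 2

Reading each image from the cycles: 0↦7, 1↦6, 2↦0, 3↦4, 4↦5, 5↦3, 6↦8, 7↦1, 8↦2.
Listing these in domain order gives 7 6 0 4 5 3 8 1 2.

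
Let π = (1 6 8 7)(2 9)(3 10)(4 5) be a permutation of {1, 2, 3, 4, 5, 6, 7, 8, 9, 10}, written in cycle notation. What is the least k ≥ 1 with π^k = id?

The disjoint cycles have lengths 4, 2, 2, 2.
The order is lcm(4, 2, 2, 2) = 4.

4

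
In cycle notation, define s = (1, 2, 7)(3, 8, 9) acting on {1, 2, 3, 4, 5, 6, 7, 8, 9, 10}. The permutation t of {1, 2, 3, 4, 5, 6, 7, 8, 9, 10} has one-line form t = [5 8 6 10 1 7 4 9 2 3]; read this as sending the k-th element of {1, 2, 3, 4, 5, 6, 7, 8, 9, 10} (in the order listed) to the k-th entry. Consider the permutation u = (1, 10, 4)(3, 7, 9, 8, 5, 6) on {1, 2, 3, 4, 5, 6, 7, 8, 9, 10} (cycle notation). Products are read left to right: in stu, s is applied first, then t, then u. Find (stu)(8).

Apply the permutations in order: s(8) = 9, then t(9) = 2, then u(2) = 2. So (stu)(8) = 2.

2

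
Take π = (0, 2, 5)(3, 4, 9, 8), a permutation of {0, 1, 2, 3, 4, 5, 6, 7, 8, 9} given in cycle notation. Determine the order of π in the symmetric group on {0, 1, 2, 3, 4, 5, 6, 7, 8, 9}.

The disjoint cycles have lengths 4, 3, 1, 1, 1.
Since disjoint cycles commute, ord(π) = lcm(4, 3) = 12.

12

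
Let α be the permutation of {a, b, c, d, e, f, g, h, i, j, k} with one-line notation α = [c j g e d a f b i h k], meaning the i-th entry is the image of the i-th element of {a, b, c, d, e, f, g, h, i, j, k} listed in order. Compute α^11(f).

g

Tracing f → a → … returns to f after 4 steps, so f lies in a 4-cycle (a, c, g, f).
Since the cycle has length 4, α^11 acts on it the same as α^3 (11 mod 4 = 3).
Stepping 3 places around the cycle: f → a → c → g.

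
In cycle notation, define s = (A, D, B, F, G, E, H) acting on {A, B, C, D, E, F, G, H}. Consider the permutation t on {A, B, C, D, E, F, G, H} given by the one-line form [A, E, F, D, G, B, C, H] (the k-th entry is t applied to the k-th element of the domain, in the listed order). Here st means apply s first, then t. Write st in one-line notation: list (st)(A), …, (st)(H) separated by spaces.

D B F E H C G A

For each element, apply s then t: A → D → D; B → F → B; C → C → F; D → B → E; E → H → H; F → G → C; G → E → G; H → A → A.
Collecting the images, st = [D B F E H C G A].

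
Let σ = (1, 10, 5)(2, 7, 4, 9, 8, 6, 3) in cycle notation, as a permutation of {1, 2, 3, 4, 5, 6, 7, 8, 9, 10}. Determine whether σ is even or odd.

The cycle lengths are 7, 3.
A cycle is odd iff its length is even; σ has 0 even-length cycles, so sgn(σ) = (−1)^0 and σ is even.

even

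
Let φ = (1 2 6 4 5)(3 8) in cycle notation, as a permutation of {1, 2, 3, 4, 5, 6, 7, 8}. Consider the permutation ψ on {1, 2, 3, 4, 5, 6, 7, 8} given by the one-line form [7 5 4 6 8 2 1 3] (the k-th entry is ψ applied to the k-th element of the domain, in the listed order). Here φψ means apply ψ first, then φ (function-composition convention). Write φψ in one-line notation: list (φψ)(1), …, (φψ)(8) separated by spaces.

7 1 5 4 3 6 2 8

For each element, apply ψ then φ: 1 → 7 → 7; 2 → 5 → 1; 3 → 4 → 5; 4 → 6 → 4; 5 → 8 → 3; 6 → 2 → 6; 7 → 1 → 2; 8 → 3 → 8.
Collecting the images, φψ = [7 1 5 4 3 6 2 8].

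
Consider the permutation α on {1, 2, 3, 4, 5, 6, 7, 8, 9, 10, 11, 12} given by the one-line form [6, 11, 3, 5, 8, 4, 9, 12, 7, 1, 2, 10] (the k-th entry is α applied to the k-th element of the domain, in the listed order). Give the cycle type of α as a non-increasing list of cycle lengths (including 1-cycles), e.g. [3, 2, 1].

[7, 2, 2, 1]

The disjoint cycles are (1, 6, 4, 5, 8, 12, 10)(2, 11)(3)(7, 9), with lengths 7, 2, 2, 1 in non-increasing order.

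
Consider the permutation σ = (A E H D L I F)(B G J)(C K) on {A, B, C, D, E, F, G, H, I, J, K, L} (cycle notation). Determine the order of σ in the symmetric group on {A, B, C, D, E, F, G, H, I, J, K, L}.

42

The cycle type of σ is (7, 3, 2).
The order is lcm(7, 3, 2) = 42.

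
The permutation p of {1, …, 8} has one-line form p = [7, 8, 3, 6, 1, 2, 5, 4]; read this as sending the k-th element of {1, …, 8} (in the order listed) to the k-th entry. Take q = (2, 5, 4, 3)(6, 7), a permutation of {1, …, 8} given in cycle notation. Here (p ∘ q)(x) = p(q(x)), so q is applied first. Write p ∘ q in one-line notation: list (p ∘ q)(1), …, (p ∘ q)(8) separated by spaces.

Chase each element through q then p: 1 → 1 → 7; 2 → 5 → 1; 3 → 2 → 8; 4 → 3 → 3; 5 → 4 → 6; 6 → 7 → 5; 7 → 6 → 2; 8 → 8 → 4.
So p ∘ q in one-line form is 7 1 8 3 6 5 2 4.

7 1 8 3 6 5 2 4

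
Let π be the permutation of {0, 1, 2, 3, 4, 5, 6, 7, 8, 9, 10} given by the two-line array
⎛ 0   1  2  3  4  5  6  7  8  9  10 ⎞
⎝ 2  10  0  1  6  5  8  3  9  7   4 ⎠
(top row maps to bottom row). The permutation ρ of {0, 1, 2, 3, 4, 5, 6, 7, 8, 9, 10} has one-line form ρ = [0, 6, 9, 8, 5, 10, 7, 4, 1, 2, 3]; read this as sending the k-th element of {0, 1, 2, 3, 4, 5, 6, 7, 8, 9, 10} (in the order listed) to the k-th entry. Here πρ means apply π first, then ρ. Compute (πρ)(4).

First apply π: π(4) = 6, then ρ(6) = 7. Thus (πρ)(4) = 7.

7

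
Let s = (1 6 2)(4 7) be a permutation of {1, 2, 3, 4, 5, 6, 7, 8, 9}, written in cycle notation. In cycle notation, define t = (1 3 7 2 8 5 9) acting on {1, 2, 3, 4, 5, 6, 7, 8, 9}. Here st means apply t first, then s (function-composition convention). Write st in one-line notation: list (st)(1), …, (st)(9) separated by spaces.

3 8 4 7 9 2 1 5 6

(st)(x) = s(t(x)). Computing each image: s(t(1)) = s(3) = 3, s(t(2)) = s(8) = 8, s(t(3)) = s(7) = 4, s(t(4)) = s(4) = 7, s(t(5)) = s(9) = 9, s(t(6)) = s(6) = 2, s(t(7)) = s(2) = 1, s(t(8)) = s(5) = 5, s(t(9)) = s(1) = 6.
Hence st = [3 8 4 7 9 2 1 5 6].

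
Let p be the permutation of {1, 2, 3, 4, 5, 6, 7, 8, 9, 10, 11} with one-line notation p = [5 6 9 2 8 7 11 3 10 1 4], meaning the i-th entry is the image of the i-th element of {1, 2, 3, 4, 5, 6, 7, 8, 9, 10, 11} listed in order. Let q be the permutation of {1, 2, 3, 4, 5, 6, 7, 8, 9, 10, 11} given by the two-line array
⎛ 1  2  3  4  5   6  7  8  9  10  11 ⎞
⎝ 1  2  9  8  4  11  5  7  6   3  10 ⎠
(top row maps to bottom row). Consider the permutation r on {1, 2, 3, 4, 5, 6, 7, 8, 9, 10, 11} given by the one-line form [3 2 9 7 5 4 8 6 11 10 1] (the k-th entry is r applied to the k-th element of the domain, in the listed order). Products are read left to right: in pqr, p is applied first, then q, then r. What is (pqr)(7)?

10

Apply the permutations in order: p(7) = 11, then q(11) = 10, then r(10) = 10. So (pqr)(7) = 10.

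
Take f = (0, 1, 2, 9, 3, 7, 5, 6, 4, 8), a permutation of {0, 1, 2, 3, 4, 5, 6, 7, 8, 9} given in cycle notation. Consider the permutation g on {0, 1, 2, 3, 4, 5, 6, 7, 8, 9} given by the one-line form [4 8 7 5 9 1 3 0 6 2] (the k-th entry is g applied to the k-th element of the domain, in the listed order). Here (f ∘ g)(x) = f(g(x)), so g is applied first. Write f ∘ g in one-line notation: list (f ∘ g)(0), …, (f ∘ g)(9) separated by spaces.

8 0 5 6 3 2 7 1 4 9

(f ∘ g)(x) = f(g(x)). Computing each image: f(g(0)) = f(4) = 8, f(g(1)) = f(8) = 0, f(g(2)) = f(7) = 5, f(g(3)) = f(5) = 6, f(g(4)) = f(9) = 3, f(g(5)) = f(1) = 2, f(g(6)) = f(3) = 7, f(g(7)) = f(0) = 1, f(g(8)) = f(6) = 4, f(g(9)) = f(2) = 9.
Hence f ∘ g = [8 0 5 6 3 2 7 1 4 9].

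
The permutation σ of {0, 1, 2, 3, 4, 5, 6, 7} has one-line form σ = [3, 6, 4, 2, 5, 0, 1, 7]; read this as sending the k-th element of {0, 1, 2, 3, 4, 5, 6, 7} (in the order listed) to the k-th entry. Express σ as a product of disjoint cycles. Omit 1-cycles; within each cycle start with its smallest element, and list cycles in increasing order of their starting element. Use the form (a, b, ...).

(0, 3, 2, 4, 5)(1, 6)

From 0: 0 → 3 → 2 → 4 → 5 → 0, closing the cycle (0, 3, 2, 4, 5).
Repeating from the next unused element and collecting all non-trivial cycles gives (0, 3, 2, 4, 5)(1, 6).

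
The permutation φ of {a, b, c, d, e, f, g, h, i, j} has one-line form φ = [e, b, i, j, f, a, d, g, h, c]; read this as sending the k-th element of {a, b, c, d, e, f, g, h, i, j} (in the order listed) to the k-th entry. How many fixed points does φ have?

The fixed points (elements with φ(x) = x) are {b}, so there is 1.

1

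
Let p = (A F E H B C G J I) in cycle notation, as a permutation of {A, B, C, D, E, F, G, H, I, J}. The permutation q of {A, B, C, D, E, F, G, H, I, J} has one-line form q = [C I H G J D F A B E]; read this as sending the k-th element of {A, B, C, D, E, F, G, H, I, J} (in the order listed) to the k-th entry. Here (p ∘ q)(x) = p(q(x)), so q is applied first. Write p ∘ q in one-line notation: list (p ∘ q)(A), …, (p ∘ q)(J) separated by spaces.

For each element, apply q then p: A → C → G; B → I → A; C → H → B; D → G → J; E → J → I; F → D → D; G → F → E; H → A → F; I → B → C; J → E → H.
Collecting the images, p ∘ q = [G A B J I D E F C H].

G A B J I D E F C H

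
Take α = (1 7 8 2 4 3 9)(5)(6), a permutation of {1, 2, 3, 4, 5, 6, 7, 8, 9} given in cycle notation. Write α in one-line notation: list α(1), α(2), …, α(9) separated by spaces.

7 4 9 3 5 6 8 2 1

Image by image: 1→7, 2→4, 3→9, 4→3, 5→5, 6→6, 7→8, 8→2, 9→1.
So the one-line form is 7 4 9 3 5 6 8 2 1.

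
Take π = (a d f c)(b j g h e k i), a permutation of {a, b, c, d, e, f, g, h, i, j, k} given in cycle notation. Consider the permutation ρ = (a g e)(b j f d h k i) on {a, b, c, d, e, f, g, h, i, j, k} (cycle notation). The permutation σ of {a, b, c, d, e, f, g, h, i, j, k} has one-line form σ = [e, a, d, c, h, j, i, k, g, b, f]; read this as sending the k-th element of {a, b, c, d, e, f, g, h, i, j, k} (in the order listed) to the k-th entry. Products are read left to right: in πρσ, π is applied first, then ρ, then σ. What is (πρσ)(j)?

h

(πρσ)(j) = σ(ρ(π(j))). π(j) = g, then ρ(g) = e, then σ(e) = h, so the result is h.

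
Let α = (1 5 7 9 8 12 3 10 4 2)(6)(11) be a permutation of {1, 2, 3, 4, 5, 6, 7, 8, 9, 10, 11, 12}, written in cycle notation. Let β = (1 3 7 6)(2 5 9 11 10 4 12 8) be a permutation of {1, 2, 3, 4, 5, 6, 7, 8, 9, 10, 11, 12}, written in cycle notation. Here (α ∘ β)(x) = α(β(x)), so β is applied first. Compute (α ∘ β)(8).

First apply β: β(8) = 2, then α(2) = 1. Thus (α ∘ β)(8) = 1.

1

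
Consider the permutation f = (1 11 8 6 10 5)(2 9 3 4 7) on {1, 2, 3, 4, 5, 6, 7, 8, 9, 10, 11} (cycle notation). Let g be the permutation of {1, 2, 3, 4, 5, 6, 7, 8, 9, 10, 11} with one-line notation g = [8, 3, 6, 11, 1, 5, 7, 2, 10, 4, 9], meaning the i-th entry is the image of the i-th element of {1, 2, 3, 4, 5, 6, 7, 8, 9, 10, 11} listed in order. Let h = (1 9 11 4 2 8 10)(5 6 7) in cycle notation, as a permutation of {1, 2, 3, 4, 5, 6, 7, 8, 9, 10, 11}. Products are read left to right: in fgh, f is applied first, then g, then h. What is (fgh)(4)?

5

Apply the permutations in order: f(4) = 7, then g(7) = 7, then h(7) = 5. So (fgh)(4) = 5.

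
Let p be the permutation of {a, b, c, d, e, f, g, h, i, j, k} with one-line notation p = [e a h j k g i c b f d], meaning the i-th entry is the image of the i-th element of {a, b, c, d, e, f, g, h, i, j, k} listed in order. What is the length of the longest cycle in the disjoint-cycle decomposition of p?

9

Decomposing into disjoint cycles gives (a, e, k, d, j, f, g, i, b)(c, h); the longest has length 9.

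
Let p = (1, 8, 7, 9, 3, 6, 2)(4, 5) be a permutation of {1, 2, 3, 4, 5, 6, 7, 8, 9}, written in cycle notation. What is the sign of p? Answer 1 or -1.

The cycle lengths are 7, 2.
A cycle of length ℓ contributes ℓ−1 transpositions, so p is a product of 6 + 1 = 7 transpositions — odd.

-1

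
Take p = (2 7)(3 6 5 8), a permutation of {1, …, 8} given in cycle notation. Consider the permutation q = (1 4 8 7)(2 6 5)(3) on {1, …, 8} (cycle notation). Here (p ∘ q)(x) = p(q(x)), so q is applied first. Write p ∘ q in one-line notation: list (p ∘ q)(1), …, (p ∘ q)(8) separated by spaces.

(p ∘ q)(x) = p(q(x)). Computing each image: p(q(1)) = p(4) = 4, p(q(2)) = p(6) = 5, p(q(3)) = p(3) = 6, p(q(4)) = p(8) = 3, p(q(5)) = p(2) = 7, p(q(6)) = p(5) = 8, p(q(7)) = p(1) = 1, p(q(8)) = p(7) = 2.
Hence p ∘ q = [4 5 6 3 7 8 1 2].

4 5 6 3 7 8 1 2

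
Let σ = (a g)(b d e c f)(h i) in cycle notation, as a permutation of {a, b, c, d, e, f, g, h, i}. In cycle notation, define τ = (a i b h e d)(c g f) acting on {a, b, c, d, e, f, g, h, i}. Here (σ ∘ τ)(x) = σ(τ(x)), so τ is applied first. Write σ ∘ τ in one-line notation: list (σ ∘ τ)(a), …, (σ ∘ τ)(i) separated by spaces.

(σ ∘ τ)(x) = σ(τ(x)). Computing each image: σ(τ(a)) = σ(i) = h, σ(τ(b)) = σ(h) = i, σ(τ(c)) = σ(g) = a, σ(τ(d)) = σ(a) = g, σ(τ(e)) = σ(d) = e, σ(τ(f)) = σ(c) = f, σ(τ(g)) = σ(f) = b, σ(τ(h)) = σ(e) = c, σ(τ(i)) = σ(b) = d.
Hence σ ∘ τ = [h i a g e f b c d].

h i a g e f b c d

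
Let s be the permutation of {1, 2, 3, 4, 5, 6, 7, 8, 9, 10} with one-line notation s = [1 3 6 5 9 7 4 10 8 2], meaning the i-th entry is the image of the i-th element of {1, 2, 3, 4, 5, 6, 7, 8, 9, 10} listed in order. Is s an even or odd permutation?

even

In disjoint-cycle form the cycle lengths are 9, 1.
A cycle of length ℓ contributes ℓ−1 transpositions, so s is a product of 8 transpositions — even.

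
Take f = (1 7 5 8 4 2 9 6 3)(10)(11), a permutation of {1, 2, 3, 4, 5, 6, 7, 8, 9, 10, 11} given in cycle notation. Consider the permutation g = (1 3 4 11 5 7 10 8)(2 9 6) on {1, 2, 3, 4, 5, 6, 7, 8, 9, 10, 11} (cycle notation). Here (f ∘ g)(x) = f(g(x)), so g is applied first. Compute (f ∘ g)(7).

(f ∘ g)(7) = f(g(7)). g(7) = 10, then f(10) = 10. So (f ∘ g)(7) = 10.

10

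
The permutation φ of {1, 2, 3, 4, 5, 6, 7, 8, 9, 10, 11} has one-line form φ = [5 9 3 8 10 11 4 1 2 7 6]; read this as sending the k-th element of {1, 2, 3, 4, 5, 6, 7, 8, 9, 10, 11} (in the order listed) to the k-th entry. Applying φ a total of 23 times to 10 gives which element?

5

Tracing 10 → 7 → … returns to 10 after 6 steps, so 10 lies in a 6-cycle (1 5 10 7 4 8).
Since the cycle has length 6, φ^23 acts on it the same as φ^5 (23 mod 6 = 5).
Advancing 5 steps from 10: 10 → 7 → 4 → 8 → 1 → 5.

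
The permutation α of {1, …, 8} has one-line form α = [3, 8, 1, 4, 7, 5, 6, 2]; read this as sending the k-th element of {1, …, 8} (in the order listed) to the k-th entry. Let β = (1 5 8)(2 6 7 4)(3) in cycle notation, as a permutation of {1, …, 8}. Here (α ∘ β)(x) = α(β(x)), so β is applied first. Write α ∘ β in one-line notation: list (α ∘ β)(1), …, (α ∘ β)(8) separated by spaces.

(α ∘ β)(x) = α(β(x)). Computing each image: α(β(1)) = α(5) = 7, α(β(2)) = α(6) = 5, α(β(3)) = α(3) = 1, α(β(4)) = α(2) = 8, α(β(5)) = α(8) = 2, α(β(6)) = α(7) = 6, α(β(7)) = α(4) = 4, α(β(8)) = α(1) = 3.
Hence α ∘ β = [7 5 1 8 2 6 4 3].

7 5 1 8 2 6 4 3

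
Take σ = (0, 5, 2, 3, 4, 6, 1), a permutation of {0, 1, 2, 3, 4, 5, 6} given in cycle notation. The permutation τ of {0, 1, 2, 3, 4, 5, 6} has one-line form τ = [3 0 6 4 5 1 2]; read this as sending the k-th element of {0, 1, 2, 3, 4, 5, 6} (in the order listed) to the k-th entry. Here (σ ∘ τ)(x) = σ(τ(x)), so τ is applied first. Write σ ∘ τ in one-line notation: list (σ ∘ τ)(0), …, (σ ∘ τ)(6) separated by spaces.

(σ ∘ τ)(x) = σ(τ(x)). Computing each image: σ(τ(0)) = σ(3) = 4, σ(τ(1)) = σ(0) = 5, σ(τ(2)) = σ(6) = 1, σ(τ(3)) = σ(4) = 6, σ(τ(4)) = σ(5) = 2, σ(τ(5)) = σ(1) = 0, σ(τ(6)) = σ(2) = 3.
Hence σ ∘ τ = [4 5 1 6 2 0 3].

4 5 1 6 2 0 3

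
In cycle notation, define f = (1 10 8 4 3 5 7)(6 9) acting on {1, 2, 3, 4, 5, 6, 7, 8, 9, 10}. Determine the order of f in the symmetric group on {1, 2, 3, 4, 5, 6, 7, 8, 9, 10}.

14

The cycle type of f is (7, 2, 1).
The order is lcm(7, 2) = 14.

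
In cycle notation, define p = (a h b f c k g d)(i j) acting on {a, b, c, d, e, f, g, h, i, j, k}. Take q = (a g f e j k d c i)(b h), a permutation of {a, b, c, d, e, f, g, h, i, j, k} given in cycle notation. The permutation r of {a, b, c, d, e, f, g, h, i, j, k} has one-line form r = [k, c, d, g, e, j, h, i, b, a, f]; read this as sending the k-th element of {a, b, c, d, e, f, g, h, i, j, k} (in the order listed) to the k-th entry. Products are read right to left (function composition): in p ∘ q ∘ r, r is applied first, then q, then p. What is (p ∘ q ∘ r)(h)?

h

(p ∘ q ∘ r)(h) = p(q(r(h))). r(h) = i, then q(i) = a, then p(a) = h, so the result is h.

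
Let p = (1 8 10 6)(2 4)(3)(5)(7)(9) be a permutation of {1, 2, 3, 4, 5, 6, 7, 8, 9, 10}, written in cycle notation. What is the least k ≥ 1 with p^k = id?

The cycle type of p is (4, 2, 1, 1, 1, 1).
Since disjoint cycles commute, ord(p) = lcm(4, 2) = 4.

4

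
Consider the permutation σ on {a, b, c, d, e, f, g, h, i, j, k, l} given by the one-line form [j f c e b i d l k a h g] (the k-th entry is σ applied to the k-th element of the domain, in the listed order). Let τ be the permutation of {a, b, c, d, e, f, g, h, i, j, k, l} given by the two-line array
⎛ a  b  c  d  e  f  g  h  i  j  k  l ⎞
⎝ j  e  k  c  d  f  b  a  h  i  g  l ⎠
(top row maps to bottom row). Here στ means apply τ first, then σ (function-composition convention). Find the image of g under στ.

f

τ(g) = b, then σ(b) = f; composing gives (στ)(g) = f.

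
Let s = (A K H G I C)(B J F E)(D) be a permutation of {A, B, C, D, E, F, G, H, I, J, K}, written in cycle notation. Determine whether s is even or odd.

even

The cycle lengths are 6, 4, 1.
A cycle of length ℓ contributes ℓ−1 transpositions, so s is a product of 5 + 3 = 8 transpositions — even.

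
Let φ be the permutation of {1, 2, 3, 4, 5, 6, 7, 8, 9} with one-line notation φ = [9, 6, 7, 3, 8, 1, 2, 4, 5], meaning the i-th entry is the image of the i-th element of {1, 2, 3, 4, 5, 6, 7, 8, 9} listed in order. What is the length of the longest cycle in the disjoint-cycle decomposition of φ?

9

Decomposing into disjoint cycles gives (1, 9, 5, 8, 4, 3, 7, 2, 6); the longest has length 9.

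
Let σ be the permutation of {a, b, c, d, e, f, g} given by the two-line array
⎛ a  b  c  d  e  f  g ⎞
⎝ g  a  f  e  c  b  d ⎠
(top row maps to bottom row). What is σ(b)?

The entry below b in the array is a, so σ(b) = a.

a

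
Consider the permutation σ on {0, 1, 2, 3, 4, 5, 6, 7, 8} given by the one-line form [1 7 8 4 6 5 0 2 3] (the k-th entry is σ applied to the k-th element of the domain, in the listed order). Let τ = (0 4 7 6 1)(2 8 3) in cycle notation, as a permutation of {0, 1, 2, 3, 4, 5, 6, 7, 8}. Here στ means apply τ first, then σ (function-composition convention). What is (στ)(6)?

τ(6) = 1, then σ(1) = 7; composing gives (στ)(6) = 7.

7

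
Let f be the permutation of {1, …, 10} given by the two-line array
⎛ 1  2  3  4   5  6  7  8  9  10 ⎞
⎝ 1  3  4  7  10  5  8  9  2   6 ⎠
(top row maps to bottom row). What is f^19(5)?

Tracing 5 → 10 → … returns to 5 after 3 steps, so 5 lies in a 3-cycle (5, 10, 6).
Powers repeat with period 3 on this cycle, and 19 mod 3 = 1, so f^19(5) = f^1(5).
Advancing 1 step from 5: 5 → 10.

10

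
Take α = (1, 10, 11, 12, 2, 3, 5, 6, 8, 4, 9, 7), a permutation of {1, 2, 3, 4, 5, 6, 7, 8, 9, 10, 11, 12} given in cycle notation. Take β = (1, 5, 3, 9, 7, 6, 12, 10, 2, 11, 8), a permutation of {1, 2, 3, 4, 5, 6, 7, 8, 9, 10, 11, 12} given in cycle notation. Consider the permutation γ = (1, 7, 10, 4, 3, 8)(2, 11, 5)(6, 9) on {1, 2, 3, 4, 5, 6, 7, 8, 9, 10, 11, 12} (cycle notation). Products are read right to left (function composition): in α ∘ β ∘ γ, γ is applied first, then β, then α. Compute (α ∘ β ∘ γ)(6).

Apply the permutations in order: γ(6) = 9, then β(9) = 7, then α(7) = 1. So (α ∘ β ∘ γ)(6) = 1.

1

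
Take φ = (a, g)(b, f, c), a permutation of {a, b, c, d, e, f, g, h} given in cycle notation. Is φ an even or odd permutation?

The cycle lengths are 3, 2, 1, 1, 1.
A cycle is odd iff its length is even; φ has 1 even-length cycle, so sgn(φ) = (−1)^1 and φ is odd.

odd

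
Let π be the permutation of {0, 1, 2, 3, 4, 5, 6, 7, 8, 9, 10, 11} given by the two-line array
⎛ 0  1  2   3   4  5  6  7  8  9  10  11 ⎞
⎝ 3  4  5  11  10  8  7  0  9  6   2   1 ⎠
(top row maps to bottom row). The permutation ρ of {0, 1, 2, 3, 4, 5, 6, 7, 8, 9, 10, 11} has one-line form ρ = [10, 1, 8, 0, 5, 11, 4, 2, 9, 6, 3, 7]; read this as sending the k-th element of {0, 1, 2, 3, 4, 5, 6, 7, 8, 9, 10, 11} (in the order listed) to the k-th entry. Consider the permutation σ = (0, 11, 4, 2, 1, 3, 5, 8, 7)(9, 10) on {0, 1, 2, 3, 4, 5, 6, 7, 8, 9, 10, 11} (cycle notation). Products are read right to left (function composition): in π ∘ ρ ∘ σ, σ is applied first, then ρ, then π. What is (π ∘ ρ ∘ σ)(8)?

5

Chase 8: σ(8) = 7; ρ(7) = 2; π(2) = 5. Hence (π ∘ ρ ∘ σ)(8) = 5.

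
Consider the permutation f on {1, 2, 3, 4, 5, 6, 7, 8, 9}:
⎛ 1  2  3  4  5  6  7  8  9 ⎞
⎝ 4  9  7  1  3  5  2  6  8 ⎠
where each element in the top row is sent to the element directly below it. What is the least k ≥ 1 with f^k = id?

Decomposing into disjoint cycles gives cycle lengths 7, 2.
Since disjoint cycles commute, ord(f) = lcm(7, 2) = 14.

14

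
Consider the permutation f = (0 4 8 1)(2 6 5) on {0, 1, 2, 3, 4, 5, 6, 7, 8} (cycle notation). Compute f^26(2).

5

2 lies in the 3-cycle (2 6 5).
On a 3-cycle, f^3 is the identity, so f^26 = f^2 there (26 ≡ 2 mod 3).
Stepping 2 places around the cycle: 2 → 6 → 5.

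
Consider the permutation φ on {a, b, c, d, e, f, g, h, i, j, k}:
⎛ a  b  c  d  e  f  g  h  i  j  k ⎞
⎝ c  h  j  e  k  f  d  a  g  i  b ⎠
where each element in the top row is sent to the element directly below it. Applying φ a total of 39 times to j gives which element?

Tracing j → i → … returns to j after 10 steps, so j lies in a 10-cycle (a, c, j, i, g, d, e, k, b, h).
Since the cycle has length 10, φ^39 acts on it the same as φ^9 (39 mod 10 = 9).
Advancing 9 steps from j: j → i → g → d → e → k → b → h → a → c.

c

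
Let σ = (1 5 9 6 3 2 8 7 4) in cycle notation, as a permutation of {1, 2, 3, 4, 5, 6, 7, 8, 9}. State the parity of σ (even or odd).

even

The cycle lengths are 9.
A cycle is odd iff its length is even; σ has 0 even-length cycles, so sgn(σ) = (−1)^0 and σ is even.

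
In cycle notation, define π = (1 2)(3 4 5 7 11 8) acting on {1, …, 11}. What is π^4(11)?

5

11 lies in the 6-cycle (3 4 5 7 11 8).
Advancing 4 steps from 11: 11 → 8 → 3 → 4 → 5.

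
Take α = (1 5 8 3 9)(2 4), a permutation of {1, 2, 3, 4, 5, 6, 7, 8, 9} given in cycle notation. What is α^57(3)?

3 lies in the 5-cycle (1 5 8 3 9).
Powers repeat with period 5 on this cycle, and 57 mod 5 = 2, so α^57(3) = α^2(3).
Stepping 2 places around the cycle: 3 → 9 → 1.

1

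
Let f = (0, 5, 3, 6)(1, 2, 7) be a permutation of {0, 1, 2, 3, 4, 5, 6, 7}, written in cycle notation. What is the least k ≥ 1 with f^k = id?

The cycle type of f is (4, 3, 1).
The order of f is the least common multiple of its cycle lengths: lcm(4, 3) = 12.

12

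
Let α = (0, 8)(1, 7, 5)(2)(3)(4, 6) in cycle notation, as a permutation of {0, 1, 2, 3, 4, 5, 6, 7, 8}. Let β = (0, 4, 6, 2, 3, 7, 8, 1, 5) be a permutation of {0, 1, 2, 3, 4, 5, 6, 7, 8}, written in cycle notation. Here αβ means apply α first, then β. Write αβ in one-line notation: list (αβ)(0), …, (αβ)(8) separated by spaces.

(αβ)(x) = β(α(x)). Computing each image: β(α(0)) = β(8) = 1, β(α(1)) = β(7) = 8, β(α(2)) = β(2) = 3, β(α(3)) = β(3) = 7, β(α(4)) = β(6) = 2, β(α(5)) = β(1) = 5, β(α(6)) = β(4) = 6, β(α(7)) = β(5) = 0, β(α(8)) = β(0) = 4.
Hence αβ = [1 8 3 7 2 5 6 0 4].

1 8 3 7 2 5 6 0 4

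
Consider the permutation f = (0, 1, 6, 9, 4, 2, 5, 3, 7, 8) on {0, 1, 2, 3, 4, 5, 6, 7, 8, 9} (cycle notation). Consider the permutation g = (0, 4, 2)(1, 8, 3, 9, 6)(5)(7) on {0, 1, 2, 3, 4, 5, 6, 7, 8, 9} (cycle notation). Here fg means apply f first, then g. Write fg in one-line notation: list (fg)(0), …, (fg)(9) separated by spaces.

For each element, apply f then g: 0 → 1 → 8; 1 → 6 → 1; 2 → 5 → 5; 3 → 7 → 7; 4 → 2 → 0; 5 → 3 → 9; 6 → 9 → 6; 7 → 8 → 3; 8 → 0 → 4; 9 → 4 → 2.
So fg in one-line form is 8 1 5 7 0 9 6 3 4 2.

8 1 5 7 0 9 6 3 4 2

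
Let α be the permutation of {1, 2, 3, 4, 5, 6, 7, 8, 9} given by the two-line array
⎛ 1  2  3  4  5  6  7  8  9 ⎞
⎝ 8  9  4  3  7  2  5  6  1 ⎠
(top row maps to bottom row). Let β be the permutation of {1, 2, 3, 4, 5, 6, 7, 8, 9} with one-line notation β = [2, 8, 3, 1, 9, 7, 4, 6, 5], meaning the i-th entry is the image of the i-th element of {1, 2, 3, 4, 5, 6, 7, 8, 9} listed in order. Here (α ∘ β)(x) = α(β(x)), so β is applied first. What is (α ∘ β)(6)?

5

First apply β: β(6) = 7, then α(7) = 5. Thus (α ∘ β)(6) = 5.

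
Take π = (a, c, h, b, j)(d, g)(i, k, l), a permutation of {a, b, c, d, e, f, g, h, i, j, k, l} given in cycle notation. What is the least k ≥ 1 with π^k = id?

The cycle type of π is (5, 3, 2, 1, 1).
Since disjoint cycles commute, ord(π) = lcm(5, 3, 2) = 30.

30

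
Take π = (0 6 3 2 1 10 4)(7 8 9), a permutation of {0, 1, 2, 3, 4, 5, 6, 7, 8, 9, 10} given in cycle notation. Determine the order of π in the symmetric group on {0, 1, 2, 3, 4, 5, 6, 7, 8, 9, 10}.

21

The cycle type of π is (7, 3, 1).
Since disjoint cycles commute, ord(π) = lcm(7, 3) = 21.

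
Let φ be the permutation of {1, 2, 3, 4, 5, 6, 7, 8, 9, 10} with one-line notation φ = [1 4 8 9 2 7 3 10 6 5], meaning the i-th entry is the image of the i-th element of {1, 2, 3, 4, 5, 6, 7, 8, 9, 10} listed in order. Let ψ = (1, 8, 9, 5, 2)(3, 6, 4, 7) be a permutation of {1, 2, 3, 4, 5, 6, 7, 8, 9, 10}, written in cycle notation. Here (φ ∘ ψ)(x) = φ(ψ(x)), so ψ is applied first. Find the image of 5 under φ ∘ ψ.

ψ(5) = 2, then φ(2) = 4; composing gives (φ ∘ ψ)(5) = 4.

4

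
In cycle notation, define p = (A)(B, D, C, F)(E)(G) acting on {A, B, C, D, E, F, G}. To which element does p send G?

The 1-cycle (G) fixes G, so p(G) = G.

G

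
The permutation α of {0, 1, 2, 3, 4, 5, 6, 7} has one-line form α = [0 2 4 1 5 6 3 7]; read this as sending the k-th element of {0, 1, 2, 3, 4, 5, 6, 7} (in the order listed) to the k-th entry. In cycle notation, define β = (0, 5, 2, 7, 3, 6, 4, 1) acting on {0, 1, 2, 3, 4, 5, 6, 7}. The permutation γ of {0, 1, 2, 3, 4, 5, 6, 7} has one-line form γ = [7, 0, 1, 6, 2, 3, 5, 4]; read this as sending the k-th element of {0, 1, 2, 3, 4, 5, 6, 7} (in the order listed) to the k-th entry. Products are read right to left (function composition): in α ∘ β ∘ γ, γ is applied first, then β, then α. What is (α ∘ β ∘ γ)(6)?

Chase 6: γ(6) = 5; β(5) = 2; α(2) = 4. Hence (α ∘ β ∘ γ)(6) = 4.

4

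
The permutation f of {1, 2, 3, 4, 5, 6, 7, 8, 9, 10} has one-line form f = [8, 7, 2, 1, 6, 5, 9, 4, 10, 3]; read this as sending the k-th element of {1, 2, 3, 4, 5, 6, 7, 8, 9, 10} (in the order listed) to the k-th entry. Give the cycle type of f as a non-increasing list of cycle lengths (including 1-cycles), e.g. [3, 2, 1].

[5, 3, 2]

The disjoint cycles are (1, 8, 4)(2, 7, 9, 10, 3)(5, 6), with lengths 5, 3, 2 in non-increasing order.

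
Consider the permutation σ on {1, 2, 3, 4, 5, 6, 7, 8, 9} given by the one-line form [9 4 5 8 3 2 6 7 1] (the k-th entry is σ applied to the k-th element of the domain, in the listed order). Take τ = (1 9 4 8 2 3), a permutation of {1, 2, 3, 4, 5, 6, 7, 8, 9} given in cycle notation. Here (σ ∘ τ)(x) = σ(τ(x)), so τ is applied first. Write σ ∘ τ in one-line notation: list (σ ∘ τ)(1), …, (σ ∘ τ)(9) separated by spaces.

Chase each element through τ then σ: 1 → 9 → 1; 2 → 3 → 5; 3 → 1 → 9; 4 → 8 → 7; 5 → 5 → 3; 6 → 6 → 2; 7 → 7 → 6; 8 → 2 → 4; 9 → 4 → 8.
So σ ∘ τ in one-line form is 1 5 9 7 3 2 6 4 8.

1 5 9 7 3 2 6 4 8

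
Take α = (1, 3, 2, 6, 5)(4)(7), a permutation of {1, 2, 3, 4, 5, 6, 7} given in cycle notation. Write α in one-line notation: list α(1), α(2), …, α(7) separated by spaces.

3 6 2 4 1 5 7

Reading each image from the cycles: 1→3, 2→6, 3→2, 4→4, 5→1, 6→5, 7→7.
Listing these in domain order gives 3 6 2 4 1 5 7.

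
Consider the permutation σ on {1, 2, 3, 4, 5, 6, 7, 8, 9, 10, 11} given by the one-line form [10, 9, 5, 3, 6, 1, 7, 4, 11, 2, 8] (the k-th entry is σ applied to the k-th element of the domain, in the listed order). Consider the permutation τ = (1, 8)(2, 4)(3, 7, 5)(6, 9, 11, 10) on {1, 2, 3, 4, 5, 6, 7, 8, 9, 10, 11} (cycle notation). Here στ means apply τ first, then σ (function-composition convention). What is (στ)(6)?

(στ)(6) = σ(τ(6)). τ(6) = 9, then σ(9) = 11. So (στ)(6) = 11.

11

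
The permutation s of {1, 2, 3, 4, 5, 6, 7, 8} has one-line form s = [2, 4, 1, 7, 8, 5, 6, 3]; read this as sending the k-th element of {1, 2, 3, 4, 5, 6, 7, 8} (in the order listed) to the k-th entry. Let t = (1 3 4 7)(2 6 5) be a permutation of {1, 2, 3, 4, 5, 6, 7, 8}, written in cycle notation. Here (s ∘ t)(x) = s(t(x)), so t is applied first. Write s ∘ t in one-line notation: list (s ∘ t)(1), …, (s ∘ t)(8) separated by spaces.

(s ∘ t)(x) = s(t(x)). Computing each image: s(t(1)) = s(3) = 1, s(t(2)) = s(6) = 5, s(t(3)) = s(4) = 7, s(t(4)) = s(7) = 6, s(t(5)) = s(2) = 4, s(t(6)) = s(5) = 8, s(t(7)) = s(1) = 2, s(t(8)) = s(8) = 3.
Hence s ∘ t = [1 5 7 6 4 8 2 3].

1 5 7 6 4 8 2 3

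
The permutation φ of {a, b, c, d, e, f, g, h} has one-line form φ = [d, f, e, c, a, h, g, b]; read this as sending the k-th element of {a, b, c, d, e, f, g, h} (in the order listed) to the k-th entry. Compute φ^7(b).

Tracing b → f → … returns to b after 3 steps, so b lies in a 3-cycle (b, f, h).
Since the cycle has length 3, φ^7 acts on it the same as φ^1 (7 mod 3 = 1).
Advancing 1 step from b: b → f.

f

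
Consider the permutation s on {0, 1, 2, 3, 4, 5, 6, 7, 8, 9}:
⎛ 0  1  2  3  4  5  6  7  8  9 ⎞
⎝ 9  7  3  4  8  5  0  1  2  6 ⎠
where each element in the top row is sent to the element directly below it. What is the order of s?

12

Decomposing into disjoint cycles gives cycle lengths 4, 3, 2, 1.
The order is lcm(4, 3, 2) = 12.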